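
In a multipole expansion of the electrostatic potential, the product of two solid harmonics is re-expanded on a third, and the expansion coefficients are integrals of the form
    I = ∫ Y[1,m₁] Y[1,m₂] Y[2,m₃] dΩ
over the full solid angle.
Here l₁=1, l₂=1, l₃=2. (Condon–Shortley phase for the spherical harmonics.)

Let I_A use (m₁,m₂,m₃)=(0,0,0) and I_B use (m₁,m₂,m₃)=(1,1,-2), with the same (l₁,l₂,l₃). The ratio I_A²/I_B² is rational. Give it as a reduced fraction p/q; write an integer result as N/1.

Same 1,1,2: normalisation and zero-m 3j drop out of the ratio.
A: Δ: 0! 2! 2! / 5! → 1/30; sum: t=0:+1/1 = 1/1; 3j²(1 1 2; 0 0 0) = Δ·Π!·Σ² = 2/15  (sign +1)
B: Δ: 0! 2! 2! / 5! → 1/30; sum: t=0:+1/4 = 1/4; 3j²(1 1 2; 1 1 -2) = Δ·Π!·Σ² = 1/5  (sign +1)
I_A²/I_B² = (2/15)/(1/5) = 2/3

2/3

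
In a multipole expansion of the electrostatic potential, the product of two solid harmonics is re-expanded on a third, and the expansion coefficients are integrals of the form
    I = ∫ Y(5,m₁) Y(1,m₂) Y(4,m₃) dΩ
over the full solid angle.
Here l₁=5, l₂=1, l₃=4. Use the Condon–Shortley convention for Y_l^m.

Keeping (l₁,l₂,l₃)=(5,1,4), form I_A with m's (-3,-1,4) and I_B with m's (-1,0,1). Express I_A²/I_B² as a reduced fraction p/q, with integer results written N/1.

Shared (l₁,l₂,l₃)=(5,1,4): N and (l;000)² cancel in I_A²/I_B².
A: Δ = 2!·8!·0!/11! = 1/495; Racah Σ t=0..0: t=0:+1/80640 = 1/80640; ⇒ 3j(5 1 4; -3 -1 4)² = 1/495, sgn +1
B: Δ = 2!·8!·0!/11! = 1/495; Racah Σ t=1..1: t=1:−1/720 = -1/720; ⇒ 3j(5 1 4; -1 0 1)² = 8/165, sgn +1
I_A²/I_B² = (1/495)/(8/165) = 1/24

1/24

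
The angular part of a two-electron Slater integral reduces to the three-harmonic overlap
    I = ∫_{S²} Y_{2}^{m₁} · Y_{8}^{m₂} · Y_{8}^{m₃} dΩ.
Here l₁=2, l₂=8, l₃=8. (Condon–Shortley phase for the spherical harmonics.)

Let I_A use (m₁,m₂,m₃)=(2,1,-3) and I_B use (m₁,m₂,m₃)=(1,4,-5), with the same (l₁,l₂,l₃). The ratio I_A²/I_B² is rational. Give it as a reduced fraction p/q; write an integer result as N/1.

385/351

Same 2,8,8: normalisation and zero-m 3j drop out of the ratio.
A: Δ: 2! 2! 14! / 19! → 1/348840; sum: t=0:+1/174182400 = 1/174182400; 3j²(2 8 8; 2 1 -3) = Δ·Π!·Σ² = 77/3876  (sign -1)
B: Δ: 2! 2! 14! / 19! → 1/348840; sum: t=0:+1/1916006400 t=1:−1/479001600 = -1/638668800; 3j²(2 8 8; 1 4 -5) = Δ·Π!·Σ² = 117/6460  (sign +1)
I_A²/I_B² = (77/3876)/(117/6460) = 385/351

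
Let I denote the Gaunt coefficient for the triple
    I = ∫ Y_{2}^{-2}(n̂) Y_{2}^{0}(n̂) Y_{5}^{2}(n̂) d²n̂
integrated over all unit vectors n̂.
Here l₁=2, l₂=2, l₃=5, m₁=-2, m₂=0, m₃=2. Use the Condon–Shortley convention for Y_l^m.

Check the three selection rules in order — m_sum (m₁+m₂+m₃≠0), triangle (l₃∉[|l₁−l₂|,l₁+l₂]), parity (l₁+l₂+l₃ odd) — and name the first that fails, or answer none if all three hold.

triangle

Σmᵢ = 0  ✓
l₃∈[|l₁−l₂|,l₁+l₂]=[0,4], have l₃=5  ✗
Σlᵢ = 9 ⇒ odd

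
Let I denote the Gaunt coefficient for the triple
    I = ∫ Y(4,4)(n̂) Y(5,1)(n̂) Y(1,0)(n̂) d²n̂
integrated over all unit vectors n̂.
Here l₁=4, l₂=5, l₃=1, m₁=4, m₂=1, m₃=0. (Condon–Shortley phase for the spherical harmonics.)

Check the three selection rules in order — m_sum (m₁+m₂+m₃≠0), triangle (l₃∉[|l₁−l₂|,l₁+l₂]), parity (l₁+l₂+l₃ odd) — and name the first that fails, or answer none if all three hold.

m_sum

Σmᵢ = 5  ✗
l₃∈[|l₁−l₂|,l₁+l₂]=[1,9], have l₃=1
Σlᵢ = 10 ⇒ even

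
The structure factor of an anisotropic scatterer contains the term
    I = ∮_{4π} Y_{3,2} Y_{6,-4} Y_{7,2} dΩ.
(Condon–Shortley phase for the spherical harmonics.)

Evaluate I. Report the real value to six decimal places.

m-sum 0 ✓  L=16 even ✓  3≤7≤9 ✓
Π(2lᵢ+1) = 7×13×15 = 1365
triangle coeff Δ(3,6,7) = 1/2042040
Σ_t [0,2]: t=0:+1/207360 t=1:−1/57600 t=2:+1/207360 = -1/129600
(3j)²=168/12155 [(3 6 7; 0 0 0)], sign=+1
Σ_t [0,1]: t=0:+1/967680 t=1:−1/8709120 = 1/1088640
(3j)²=800/51051 [(3 6 7; 2 -4 2)], sign=-1
⇒ 4πI² = 134400/454597
I = (-1)√(134400/454597/(4π)) = -0.15338448

-0.153384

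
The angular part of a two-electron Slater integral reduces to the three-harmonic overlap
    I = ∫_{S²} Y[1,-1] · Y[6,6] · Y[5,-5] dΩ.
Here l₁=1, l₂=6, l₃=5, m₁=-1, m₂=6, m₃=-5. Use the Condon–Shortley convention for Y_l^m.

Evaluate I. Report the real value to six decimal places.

0.331940

m-sum 0 ✓  L=12 even ✓  5≤5≤7 ✓
Π(2lᵢ+1) = 3×13×11 = 429
triangle coeff Δ(1,6,5) = 1/858
Σ_t [1,1]: t=1:−1/14400 = -1/14400
(3j)²=6/143 [(1 6 5; 0 0 0)], sign=+1
Σ_t [2,2]: t=2:+1/7257600 = 1/7257600
(3j)²=1/13 [(1 6 5; -1 6 -5)], sign=+1
⇒ 4πI² = 18/13
I = (+1)√(18/13/(4π)) = 0.33194004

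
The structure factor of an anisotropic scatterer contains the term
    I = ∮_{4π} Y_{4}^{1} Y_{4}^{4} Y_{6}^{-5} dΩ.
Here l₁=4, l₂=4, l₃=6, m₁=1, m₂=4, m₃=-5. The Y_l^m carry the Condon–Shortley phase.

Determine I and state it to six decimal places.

Rules hold: Σm=0, L=14 even, 0≤6≤8.
N = 9·9·13 = 1053
Δ = 2!·6!·6!/15! = 1/1261260
Racah Σ t=0..2: t=0:+1/4608 t=1:−1/1296 t=2:+1/4608 = -7/20736
⇒ 3j(4 4 6; 0 0 0)² = 20/1287, sgn -1
Racah Σ t=2..2: t=2:+1/172800 = 1/172800
⇒ 3j(4 4 6; 1 4 -5)² = 2/65, sgn -1
4πI² = N·(3j₀)²·(3jₘ)² = 72/143
I = +1·√(0.503497/4π) = 0.20016738

0.200167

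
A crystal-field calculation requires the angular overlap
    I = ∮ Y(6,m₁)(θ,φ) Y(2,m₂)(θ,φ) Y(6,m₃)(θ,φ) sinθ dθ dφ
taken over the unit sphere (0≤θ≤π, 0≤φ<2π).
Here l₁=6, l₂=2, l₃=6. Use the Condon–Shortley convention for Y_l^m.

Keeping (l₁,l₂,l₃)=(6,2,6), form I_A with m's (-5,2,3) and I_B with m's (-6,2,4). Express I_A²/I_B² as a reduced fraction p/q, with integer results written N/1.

l's match ⇒ only the (l;m) 3-j factors differ between A and B.
A: triangle coeff Δ(6,2,6) = 1/90090; Σ_t [2,2]: t=2:+1/1451520 = 1/1451520; (3j)²=1/91 [(6 2 6; -5 2 3)], sign=-1
B: triangle coeff Δ(6,2,6) = 1/90090; Σ_t [2,2]: t=2:+1/14515200 = 1/14515200; (3j)²=2/455 [(6 2 6; -6 2 4)], sign=+1
I_A²/I_B² = (1/91)/(2/455) = 5/2

5/2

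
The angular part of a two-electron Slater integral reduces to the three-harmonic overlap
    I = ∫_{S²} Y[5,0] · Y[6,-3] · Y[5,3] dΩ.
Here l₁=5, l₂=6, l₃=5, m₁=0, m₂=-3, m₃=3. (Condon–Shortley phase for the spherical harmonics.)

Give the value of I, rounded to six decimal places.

Checks pass: Σm=0; 16 even; l₃=5∈[1,11].
(2·5+1)(2·6+1)(2·5+1) = 1573
Δ: 6! 4! 6! / 17! → 1/28588560
sum: t=1:−1/345600 t=2:+1/13824 t=3:−1/5184 t=4:+1/13824 t=5:−1/345600 = -7/129600
3j²(5 6 5; 0 0 0) = Δ·Π!·Σ² = 80/7293  (sign +1)
sum: t=1:−1/138240 t=2:+1/34560 t=3:−1/103680 = 1/82944
3j²(5 6 5; 0 -3 3) = Δ·Π!·Σ² = 125/9724  (sign +1)
combine: 4πI² = 1573·80/7293·125/9724 = 2500/11271
take √, sign +1: I = 0.13285682

0.132857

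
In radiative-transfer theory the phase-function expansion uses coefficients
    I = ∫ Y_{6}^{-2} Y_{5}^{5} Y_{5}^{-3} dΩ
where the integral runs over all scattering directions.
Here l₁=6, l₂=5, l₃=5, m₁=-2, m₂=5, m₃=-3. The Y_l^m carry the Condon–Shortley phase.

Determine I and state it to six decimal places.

Rules hold: Σm=0, L=16 even, 1≤5≤11.
N = 13·11·11 = 1573
Δ = 6!·6!·4!/17! = 1/28588560
Racah Σ t=1..5: t=1:−1/345600 t=2:+1/13824 t=3:−1/5184 t=4:+1/13824 t=5:−1/345600 = -7/129600
⇒ 3j(6 5 5; 0 0 0)² = 80/7293, sgn +1
Racah Σ t=6..6: t=6:+1/829440 = 1/829440
⇒ 3j(6 5 5; -2 5 -3)² = 35/2431, sgn +1
4πI² = N·(3j₀)²·(3jₘ)² = 2800/11271
I = +1·√(0.248425/4π) = 0.14060244

0.140602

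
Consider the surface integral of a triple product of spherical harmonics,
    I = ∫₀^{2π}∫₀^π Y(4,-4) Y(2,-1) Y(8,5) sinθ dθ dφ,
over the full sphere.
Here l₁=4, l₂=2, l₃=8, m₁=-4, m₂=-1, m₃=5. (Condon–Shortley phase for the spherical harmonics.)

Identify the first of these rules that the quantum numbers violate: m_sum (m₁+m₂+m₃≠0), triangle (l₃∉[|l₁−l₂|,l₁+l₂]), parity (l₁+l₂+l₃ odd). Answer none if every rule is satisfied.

triangle

Σmᵢ = 0  ✓
l₃∈[|l₁−l₂|,l₁+l₂]=[2,6], have l₃=8  ✗
Σlᵢ = 14 ⇒ even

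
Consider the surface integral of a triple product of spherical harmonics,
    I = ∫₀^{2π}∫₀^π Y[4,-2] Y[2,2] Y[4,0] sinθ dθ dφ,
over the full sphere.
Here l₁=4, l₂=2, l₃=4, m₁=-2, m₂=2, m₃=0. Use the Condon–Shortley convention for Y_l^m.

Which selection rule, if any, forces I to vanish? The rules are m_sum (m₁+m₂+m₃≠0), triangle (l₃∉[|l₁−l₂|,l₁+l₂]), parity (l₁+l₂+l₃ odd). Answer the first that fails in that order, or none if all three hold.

none

m₁+m₂+m₃ = -2 + 2 + 0 = 0  ✓
triangle: |4−2|=2 ≤ l₃=4 ≤ 4+2=6  ✓
parity: l₁+l₂+l₃ = 10 is even  ✓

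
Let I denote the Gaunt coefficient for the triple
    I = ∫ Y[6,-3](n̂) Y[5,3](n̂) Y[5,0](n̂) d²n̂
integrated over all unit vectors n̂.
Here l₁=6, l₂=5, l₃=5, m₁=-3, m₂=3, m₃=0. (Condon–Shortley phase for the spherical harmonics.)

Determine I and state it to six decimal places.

m-sum 0 ✓  L=16 even ✓  1≤5≤11 ✓
Π(2lᵢ+1) = 13×11×11 = 1573
triangle coeff Δ(6,5,5) = 1/28588560
Σ_t [1,5]: t=1:−1/345600 t=2:+1/13824 t=3:−1/5184 t=4:+1/13824 t=5:−1/345600 = -7/129600
(3j)²=80/7293 [(6 5 5; 0 0 0)], sign=+1
Σ_t [4,6]: t=4:+1/138240 t=5:−1/34560 t=6:+1/103680 = -1/82944
(3j)²=125/9724 [(6 5 5; -3 3 0)], sign=+1
⇒ 4πI² = 2500/11271
I = (+1)√(2500/11271/(4π)) = 0.13285682

0.132857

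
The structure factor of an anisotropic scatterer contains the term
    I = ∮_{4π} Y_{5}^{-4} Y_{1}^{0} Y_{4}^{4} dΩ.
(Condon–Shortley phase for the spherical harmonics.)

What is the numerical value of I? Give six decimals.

Rules hold: Σm=0, L=10 even, 4≤4≤6.
N = 11·3·9 = 297
Δ = 2!·8!·0!/11! = 1/495
Racah Σ t=1..1: t=1:−1/576 = -1/576
⇒ 3j(5 1 4; 0 0 0)² = 5/99, sgn -1
Racah Σ t=1..1: t=1:−1/40320 = -1/40320
⇒ 3j(5 1 4; -4 0 4)² = 1/55, sgn -1
4πI² = N·(3j₀)²·(3jₘ)² = 3/11
I = +1·√(0.272727/4π) = 0.14731920

0.147319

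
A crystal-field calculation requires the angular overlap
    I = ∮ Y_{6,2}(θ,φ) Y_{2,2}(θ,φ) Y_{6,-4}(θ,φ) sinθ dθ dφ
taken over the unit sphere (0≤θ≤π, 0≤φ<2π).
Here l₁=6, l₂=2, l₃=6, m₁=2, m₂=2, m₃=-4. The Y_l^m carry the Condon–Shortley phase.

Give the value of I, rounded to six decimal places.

m-sum 0 ✓  L=14 even ✓  4≤6≤8 ✓
Π(2lᵢ+1) = 13×5×13 = 845
triangle coeff Δ(6,2,6) = 1/90090
Σ_t [0,2]: t=0:+1/69120 t=1:−1/14400 t=2:+1/69120 = -7/172800
(3j)²=14/715 [(6 2 6; 0 0 0)], sign=-1
Σ_t [2,2]: t=2:+1/322560 = 1/322560
(3j)²=18/1001 [(6 2 6; 2 2 -4)], sign=+1
⇒ 4πI² = 36/121
I = (-1)√(36/121/(4π)) = -0.15386989

-0.153870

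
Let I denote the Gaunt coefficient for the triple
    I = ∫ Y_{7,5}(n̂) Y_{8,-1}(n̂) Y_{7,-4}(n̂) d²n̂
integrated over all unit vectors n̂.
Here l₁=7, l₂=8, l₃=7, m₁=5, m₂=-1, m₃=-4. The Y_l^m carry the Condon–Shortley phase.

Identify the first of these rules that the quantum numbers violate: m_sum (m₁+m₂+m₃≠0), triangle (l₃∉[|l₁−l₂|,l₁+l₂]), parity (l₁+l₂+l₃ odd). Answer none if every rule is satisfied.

none

m₁+m₂+m₃ = 5 − 1 − 4 = 0  ✓
triangle: |7−8|=1 ≤ l₃=7 ≤ 7+8=15  ✓
parity: l₁+l₂+l₃ = 22 is even  ✓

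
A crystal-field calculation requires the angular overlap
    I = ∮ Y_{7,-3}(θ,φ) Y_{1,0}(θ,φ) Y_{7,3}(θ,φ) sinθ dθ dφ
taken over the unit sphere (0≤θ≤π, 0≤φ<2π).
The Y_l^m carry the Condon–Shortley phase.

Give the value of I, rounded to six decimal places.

0.000000

L=15 odd ⇒ parity kills the (l;000) factor ⇒ I = 0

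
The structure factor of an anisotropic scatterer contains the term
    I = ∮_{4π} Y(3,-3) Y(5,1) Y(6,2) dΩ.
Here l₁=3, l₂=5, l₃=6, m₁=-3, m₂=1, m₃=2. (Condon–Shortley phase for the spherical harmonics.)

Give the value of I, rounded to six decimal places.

Checks pass: Σm=0; 14 even; l₃=6∈[2,8].
(2·3+1)(2·5+1)(2·6+1) = 1001
Δ: 2! 4! 8! / 15! → 1/675675
sum: t=0:+1/8640 t=1:−1/2304 t=2:+1/8640 = -7/34560
3j²(3 5 6; 0 0 0) = Δ·Π!·Σ² = 7/429  (sign -1)
sum: t=2:+1/27648 = 1/27648
3j²(3 5 6; -3 1 2) = Δ·Π!·Σ² = 10/429  (sign +1)
combine: 4πI² = 1001·7/429·10/429 = 490/1287
take √, sign -1: I = -0.17406195

-0.174062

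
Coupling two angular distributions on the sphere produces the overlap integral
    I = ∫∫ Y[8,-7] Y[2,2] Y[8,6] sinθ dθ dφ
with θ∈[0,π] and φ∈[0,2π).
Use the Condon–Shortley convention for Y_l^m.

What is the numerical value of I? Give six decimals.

-7 + 2 + 6 = 1 ≠ 0: azimuthal integral kills it; I = 0

0.000000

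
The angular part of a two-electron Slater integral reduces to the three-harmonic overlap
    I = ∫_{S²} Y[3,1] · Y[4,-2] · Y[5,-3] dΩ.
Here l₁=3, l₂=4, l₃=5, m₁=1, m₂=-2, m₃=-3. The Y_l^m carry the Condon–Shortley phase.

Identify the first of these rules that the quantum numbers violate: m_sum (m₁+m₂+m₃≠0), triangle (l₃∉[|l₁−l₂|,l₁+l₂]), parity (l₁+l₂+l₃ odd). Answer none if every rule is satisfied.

Σmᵢ = -4  ✗
l₃∈[|l₁−l₂|,l₁+l₂]=[1,7], have l₃=5
Σlᵢ = 12 ⇒ even

m_sum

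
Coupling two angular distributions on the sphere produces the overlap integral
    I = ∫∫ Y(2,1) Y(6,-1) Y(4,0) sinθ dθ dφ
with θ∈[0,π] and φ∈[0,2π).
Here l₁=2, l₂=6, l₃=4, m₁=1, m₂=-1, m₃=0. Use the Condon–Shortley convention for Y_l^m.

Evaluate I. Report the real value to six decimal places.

m-sum 0 ✓  L=12 even ✓  4≤4≤8 ✓
Π(2lᵢ+1) = 5×13×9 = 585
triangle coeff Δ(2,6,4) = 1/6435
Σ_t [2,2]: t=2:+1/2304 = 1/2304
(3j)²=5/143 [(2 6 4; 0 0 0)], sign=+1
Σ_t [1,1]: t=1:−1/3456 = -1/3456
(3j)²=35/1287 [(2 6 4; 1 -1 0)], sign=-1
⇒ 4πI² = 875/1573
I = (-1)√(875/1573/(4π)) = -0.21039467

-0.210395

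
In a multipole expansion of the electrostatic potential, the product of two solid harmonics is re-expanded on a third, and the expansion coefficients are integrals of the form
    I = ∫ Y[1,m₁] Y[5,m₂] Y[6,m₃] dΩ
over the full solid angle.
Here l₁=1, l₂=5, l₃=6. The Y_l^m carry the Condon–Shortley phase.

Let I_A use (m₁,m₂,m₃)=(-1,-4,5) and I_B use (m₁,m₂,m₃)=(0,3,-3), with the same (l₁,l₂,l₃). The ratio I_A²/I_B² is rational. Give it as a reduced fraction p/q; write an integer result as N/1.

Same 1,5,6: normalisation and zero-m 3j drop out of the ratio.
A: Δ: 0! 2! 10! / 13! → 1/858; sum: t=0:+1/725760 = 1/725760; 3j²(1 5 6; -1 -4 5) = Δ·Π!·Σ² = 5/78  (sign -1)
B: Δ: 0! 2! 10! / 13! → 1/858; sum: t=0:+1/80640 = 1/80640; 3j²(1 5 6; 0 3 -3) = Δ·Π!·Σ² = 9/286  (sign -1)
I_A²/I_B² = (5/78)/(9/286) = 55/27

55/27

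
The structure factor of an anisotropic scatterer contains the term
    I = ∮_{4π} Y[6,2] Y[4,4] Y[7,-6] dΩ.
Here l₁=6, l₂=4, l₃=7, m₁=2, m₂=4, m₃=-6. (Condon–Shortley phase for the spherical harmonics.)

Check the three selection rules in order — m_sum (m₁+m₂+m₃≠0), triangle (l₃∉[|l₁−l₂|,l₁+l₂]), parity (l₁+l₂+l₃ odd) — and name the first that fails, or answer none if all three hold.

parity

azimuthal sum: 2 + 4 − 6 = 0  ✓
2 ≤ 7 ≤ 10 (triangle on l)  ✓
L = 6 + 4 + 7 = 17 (odd)  ✗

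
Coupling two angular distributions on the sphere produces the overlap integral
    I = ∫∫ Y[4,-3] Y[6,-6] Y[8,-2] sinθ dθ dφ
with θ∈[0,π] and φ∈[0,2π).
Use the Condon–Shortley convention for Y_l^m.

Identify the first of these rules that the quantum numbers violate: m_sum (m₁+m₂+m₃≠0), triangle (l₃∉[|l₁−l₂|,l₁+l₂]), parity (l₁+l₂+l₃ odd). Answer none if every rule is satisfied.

Σmᵢ = -11  ✗
l₃∈[|l₁−l₂|,l₁+l₂]=[2,10], have l₃=8
Σlᵢ = 18 ⇒ even

m_sum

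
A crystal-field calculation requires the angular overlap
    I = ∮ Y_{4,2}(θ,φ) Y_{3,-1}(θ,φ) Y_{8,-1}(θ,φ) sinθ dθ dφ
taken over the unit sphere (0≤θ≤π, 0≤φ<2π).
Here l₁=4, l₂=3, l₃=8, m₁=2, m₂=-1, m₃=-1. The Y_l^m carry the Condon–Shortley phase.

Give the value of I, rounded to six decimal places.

triangle: need 1≤l₃≤7, have 8; I=0

0.000000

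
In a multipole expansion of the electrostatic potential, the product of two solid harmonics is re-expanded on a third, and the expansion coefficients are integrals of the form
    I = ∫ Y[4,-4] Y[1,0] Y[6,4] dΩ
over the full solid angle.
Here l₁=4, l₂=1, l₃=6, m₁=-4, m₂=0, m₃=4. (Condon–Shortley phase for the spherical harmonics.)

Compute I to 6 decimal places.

0.000000

triangle: need 3≤l₃≤5, have 6; I=0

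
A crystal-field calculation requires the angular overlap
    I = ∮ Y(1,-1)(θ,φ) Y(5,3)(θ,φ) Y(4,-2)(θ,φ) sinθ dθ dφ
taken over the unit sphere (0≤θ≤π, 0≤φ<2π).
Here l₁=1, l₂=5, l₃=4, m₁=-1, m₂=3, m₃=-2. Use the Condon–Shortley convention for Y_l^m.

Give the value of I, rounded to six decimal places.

-0.259847

Checks pass: Σm=0; 10 even; l₃=4∈[4,6].
(2·1+1)(2·5+1)(2·4+1) = 297
Δ: 2! 0! 8! / 11! → 1/495
sum: t=1:−1/576 = -1/576
3j²(1 5 4; 0 0 0) = Δ·Π!·Σ² = 5/99  (sign -1)
sum: t=2:+1/2880 = 1/2880
3j²(1 5 4; -1 3 -2) = Δ·Π!·Σ² = 28/495  (sign +1)
combine: 4πI² = 297·5/99·28/495 = 28/33
take √, sign -1: I = -0.25984664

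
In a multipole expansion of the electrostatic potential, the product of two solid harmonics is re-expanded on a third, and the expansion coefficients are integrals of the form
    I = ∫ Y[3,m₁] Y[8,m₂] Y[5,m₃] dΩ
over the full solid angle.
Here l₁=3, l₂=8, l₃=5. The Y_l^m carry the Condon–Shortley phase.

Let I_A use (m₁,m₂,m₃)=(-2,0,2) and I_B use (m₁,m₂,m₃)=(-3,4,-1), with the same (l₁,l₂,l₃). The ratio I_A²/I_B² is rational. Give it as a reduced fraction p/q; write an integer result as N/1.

l's match ⇒ only the (l;m) 3-j factors differ between A and B.
A: triangle coeff Δ(3,8,5) = 1/136136; Σ_t [5,5]: t=5:−1/3628800 = -1/3628800; (3j)²=8/2431 [(3 8 5; -2 0 2)], sign=+1
B: triangle coeff Δ(3,8,5) = 1/136136; Σ_t [6,6]: t=6:+1/12441600 = 1/12441600; (3j)²=3/442 [(3 8 5; -3 4 -1)], sign=+1
I_A²/I_B² = (8/2431)/(3/442) = 16/33

16/33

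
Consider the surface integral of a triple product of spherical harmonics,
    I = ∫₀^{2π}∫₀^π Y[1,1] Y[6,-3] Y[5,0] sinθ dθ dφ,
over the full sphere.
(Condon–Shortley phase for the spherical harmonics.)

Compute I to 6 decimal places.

1 − 3 + 0 = -2 ≠ 0: azimuthal integral kills it; I = 0

0.000000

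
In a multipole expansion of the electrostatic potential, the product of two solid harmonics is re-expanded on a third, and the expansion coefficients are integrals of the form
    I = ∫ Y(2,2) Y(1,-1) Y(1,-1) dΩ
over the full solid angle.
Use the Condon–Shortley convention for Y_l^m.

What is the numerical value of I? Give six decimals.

0.309019

Checks pass: Σm=0; 4 even; l₃=1∈[1,3].
(2·2+1)(2·1+1)(2·1+1) = 45
Δ: 2! 2! 0! / 5! → 1/30
sum: t=1:−1/1 = -1/1
3j²(2 1 1; 0 0 0) = Δ·Π!·Σ² = 2/15  (sign +1)
sum: t=0:+1/4 = 1/4
3j²(2 1 1; 2 -1 -1) = Δ·Π!·Σ² = 1/5  (sign +1)
combine: 4πI² = 45·2/15·1/5 = 6/5
take √, sign +1: I = 0.30901936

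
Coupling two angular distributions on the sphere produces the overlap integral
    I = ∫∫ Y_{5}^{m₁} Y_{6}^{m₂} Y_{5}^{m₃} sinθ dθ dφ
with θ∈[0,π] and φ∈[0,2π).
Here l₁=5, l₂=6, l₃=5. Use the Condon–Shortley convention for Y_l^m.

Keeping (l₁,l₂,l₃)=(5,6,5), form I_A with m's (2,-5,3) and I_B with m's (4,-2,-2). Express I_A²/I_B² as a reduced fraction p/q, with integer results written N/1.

11/30

Shared (l₁,l₂,l₃)=(5,6,5): N and (l;000)² cancel in I_A²/I_B².
A: Δ = 6!·4!·6!/17! = 1/28588560; Racah Σ t=0..1: t=0:+1/518400 t=1:−1/345600 = -1/1036800; ⇒ 3j(5 6 5; 2 -5 3)² = 7/2210, sgn -1
B: Δ = 6!·4!·6!/17! = 1/28588560; Racah Σ t=0..1: t=0:+1/207360 t=1:−1/103680 = -1/207360; ⇒ 3j(5 6 5; 4 -2 -2)² = 21/2431, sgn +1
I_A²/I_B² = (7/2210)/(21/2431) = 11/30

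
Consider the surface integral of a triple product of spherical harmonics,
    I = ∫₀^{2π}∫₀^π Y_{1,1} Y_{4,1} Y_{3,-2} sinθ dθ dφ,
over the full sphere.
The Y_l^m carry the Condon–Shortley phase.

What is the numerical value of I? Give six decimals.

Checks pass: Σm=0; 8 even; l₃=3∈[3,5].
(2·1+1)(2·4+1)(2·3+1) = 189
Δ: 2! 0! 6! / 9! → 1/252
sum: t=1:−1/36 = -1/36
3j²(1 4 3; 0 0 0) = Δ·Π!·Σ² = 4/63  (sign +1)
sum: t=0:+1/240 = 1/240
3j²(1 4 3; 1 1 -2) = Δ·Π!·Σ² = 1/84  (sign -1)
combine: 4πI² = 189·4/63·1/84 = 1/7
take √, sign -1: I = -0.10662181

-0.106622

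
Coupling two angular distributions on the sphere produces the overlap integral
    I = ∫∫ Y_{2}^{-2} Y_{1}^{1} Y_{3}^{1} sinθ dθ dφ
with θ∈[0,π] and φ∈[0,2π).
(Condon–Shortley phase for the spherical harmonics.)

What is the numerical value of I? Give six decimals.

m-sum 0 ✓  L=6 even ✓  1≤3≤3 ✓
Π(2lᵢ+1) = 5×3×7 = 105
triangle coeff Δ(2,1,3) = 1/105
Σ_t [0,0]: t=0:+1/4 = 1/4
(3j)²=3/35 [(2 1 3; 0 0 0)], sign=-1
Σ_t [0,0]: t=0:+1/48 = 1/48
(3j)²=1/105 [(2 1 3; -2 1 1)], sign=+1
⇒ 4πI² = 3/35
I = (-1)√(3/35/(4π)) = -0.08258890

-0.082589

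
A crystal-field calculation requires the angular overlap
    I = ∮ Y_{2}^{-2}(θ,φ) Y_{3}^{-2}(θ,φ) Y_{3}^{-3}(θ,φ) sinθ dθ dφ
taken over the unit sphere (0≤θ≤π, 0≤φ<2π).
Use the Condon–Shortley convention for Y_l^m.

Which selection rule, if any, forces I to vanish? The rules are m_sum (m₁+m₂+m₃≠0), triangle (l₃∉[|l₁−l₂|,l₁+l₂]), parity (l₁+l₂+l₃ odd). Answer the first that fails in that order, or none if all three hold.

m_sum

Σmᵢ = -7  ✗
l₃∈[|l₁−l₂|,l₁+l₂]=[1,5], have l₃=3
Σlᵢ = 8 ⇒ even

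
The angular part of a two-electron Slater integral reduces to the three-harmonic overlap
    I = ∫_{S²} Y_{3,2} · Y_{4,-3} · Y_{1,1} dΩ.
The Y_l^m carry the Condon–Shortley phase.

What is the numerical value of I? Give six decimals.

Rules hold: Σm=0, L=8 even, 1≤1≤7.
N = 7·9·3 = 189
Δ = 6!·0!·2!/9! = 1/252
Racah Σ t=3..3: t=3:−1/36 = -1/36
⇒ 3j(3 4 1; 0 0 0)² = 4/63, sgn +1
Racah Σ t=1..1: t=1:−1/240 = -1/240
⇒ 3j(3 4 1; 2 -3 1)² = 1/12, sgn -1
4πI² = N·(3j₀)²·(3jₘ)² = 1/1
I = -1·√(1/4π) = -0.28209479

-0.282095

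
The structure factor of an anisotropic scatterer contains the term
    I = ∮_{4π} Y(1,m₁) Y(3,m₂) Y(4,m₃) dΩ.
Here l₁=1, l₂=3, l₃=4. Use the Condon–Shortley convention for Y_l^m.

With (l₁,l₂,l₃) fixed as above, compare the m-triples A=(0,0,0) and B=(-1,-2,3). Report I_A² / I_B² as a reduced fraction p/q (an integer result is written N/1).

16/21

l's match ⇒ only the (l;m) 3-j factors differ between A and B.
A: triangle coeff Δ(1,3,4) = 1/252; Σ_t [0,0]: t=0:+1/36 = 1/36; (3j)²=4/63 [(1 3 4; 0 0 0)], sign=+1
B: triangle coeff Δ(1,3,4) = 1/252; Σ_t [0,0]: t=0:+1/240 = 1/240; (3j)²=1/12 [(1 3 4; -1 -2 3)], sign=-1
I_A²/I_B² = (4/63)/(1/12) = 16/21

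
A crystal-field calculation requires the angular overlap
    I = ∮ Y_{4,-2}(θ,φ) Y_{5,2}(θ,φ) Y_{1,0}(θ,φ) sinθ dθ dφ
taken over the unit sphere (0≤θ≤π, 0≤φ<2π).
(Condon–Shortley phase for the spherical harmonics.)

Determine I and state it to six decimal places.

0.225034

m-sum 0 ✓  L=10 even ✓  1≤1≤9 ✓
Π(2lᵢ+1) = 9×11×3 = 297
triangle coeff Δ(4,5,1) = 1/495
Σ_t [4,4]: t=4:+1/576 = 1/576
(3j)²=5/99 [(4 5 1; 0 0 0)], sign=-1
Σ_t [6,6]: t=6:+1/1440 = 1/1440
(3j)²=7/165 [(4 5 1; -2 2 0)], sign=-1
⇒ 4πI² = 7/11
I = (+1)√(7/11/(4π)) = 0.22503380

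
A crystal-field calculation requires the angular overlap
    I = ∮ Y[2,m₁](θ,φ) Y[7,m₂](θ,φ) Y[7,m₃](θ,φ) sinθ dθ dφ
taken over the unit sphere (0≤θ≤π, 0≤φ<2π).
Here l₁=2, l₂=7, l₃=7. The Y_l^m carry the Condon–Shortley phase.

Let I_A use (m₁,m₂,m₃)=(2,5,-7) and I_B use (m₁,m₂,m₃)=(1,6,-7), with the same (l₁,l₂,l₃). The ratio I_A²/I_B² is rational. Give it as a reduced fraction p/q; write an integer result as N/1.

Same 2,7,7: normalisation and zero-m 3j drop out of the ratio.
A: Δ: 2! 2! 12! / 17! → 1/185640; sum: t=0:+1/1916006400 = 1/1916006400; 3j²(2 7 7; 2 5 -7) = Δ·Π!·Σ² = 1/340  (sign +1)
B: Δ: 2! 2! 12! / 17! → 1/185640; sum: t=1:−1/958003200 = -1/958003200; 3j²(2 7 7; 1 6 -7) = Δ·Π!·Σ² = 13/680  (sign -1)
I_A²/I_B² = (1/340)/(13/680) = 2/13

2/13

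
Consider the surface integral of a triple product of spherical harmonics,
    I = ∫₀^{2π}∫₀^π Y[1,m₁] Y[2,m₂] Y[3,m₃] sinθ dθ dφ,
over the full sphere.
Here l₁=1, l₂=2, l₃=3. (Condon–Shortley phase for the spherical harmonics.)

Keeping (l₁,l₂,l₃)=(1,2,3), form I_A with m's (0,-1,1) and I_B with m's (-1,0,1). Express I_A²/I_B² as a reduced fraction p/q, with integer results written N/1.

4/3

Shared (l₁,l₂,l₃)=(1,2,3): N and (l;000)² cancel in I_A²/I_B².
A: Δ = 0!·2!·4!/7! = 1/105; Racah Σ t=0..0: t=0:+1/6 = 1/6; ⇒ 3j(1 2 3; 0 -1 1)² = 8/105, sgn +1
B: Δ = 0!·2!·4!/7! = 1/105; Racah Σ t=0..0: t=0:+1/8 = 1/8; ⇒ 3j(1 2 3; -1 0 1)² = 2/35, sgn +1
I_A²/I_B² = (8/105)/(2/35) = 4/3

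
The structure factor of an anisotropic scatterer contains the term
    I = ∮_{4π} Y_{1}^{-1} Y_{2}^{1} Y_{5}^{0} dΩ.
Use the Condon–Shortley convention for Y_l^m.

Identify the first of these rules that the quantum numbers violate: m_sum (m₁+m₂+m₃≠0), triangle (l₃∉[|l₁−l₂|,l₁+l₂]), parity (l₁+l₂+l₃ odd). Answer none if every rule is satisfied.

Σmᵢ = 0  ✓
l₃∈[|l₁−l₂|,l₁+l₂]=[1,3], have l₃=5  ✗
Σlᵢ = 8 ⇒ even

triangle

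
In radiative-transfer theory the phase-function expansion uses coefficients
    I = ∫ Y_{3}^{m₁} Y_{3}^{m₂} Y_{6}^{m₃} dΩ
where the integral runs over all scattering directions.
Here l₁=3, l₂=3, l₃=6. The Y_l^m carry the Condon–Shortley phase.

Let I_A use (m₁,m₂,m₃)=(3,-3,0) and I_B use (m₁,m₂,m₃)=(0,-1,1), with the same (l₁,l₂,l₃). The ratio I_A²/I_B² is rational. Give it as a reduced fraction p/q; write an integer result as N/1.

Same 3,3,6: normalisation and zero-m 3j drop out of the ratio.
A: Δ: 0! 6! 6! / 13! → 1/12012; sum: t=0:+1/518400 = 1/518400; 3j²(3 3 6; 3 -3 0) = Δ·Π!·Σ² = 1/12012  (sign +1)
B: Δ: 0! 6! 6! / 13! → 1/12012; sum: t=0:+1/1728 = 1/1728; 3j²(3 3 6; 0 -1 1) = Δ·Π!·Σ² = 25/858  (sign -1)
I_A²/I_B² = (1/12012)/(25/858) = 1/350

1/350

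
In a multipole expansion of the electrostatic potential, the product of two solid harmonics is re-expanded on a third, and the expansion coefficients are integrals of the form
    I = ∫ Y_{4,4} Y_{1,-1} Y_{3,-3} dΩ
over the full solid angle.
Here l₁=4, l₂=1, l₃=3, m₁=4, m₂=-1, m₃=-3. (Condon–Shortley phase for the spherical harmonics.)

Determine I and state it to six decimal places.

0.325735

Checks pass: Σm=0; 8 even; l₃=3∈[3,5].
(2·4+1)(2·1+1)(2·3+1) = 189
Δ: 2! 6! 0! / 9! → 1/252
sum: t=1:−1/36 = -1/36
3j²(4 1 3; 0 0 0) = Δ·Π!·Σ² = 4/63  (sign +1)
sum: t=0:+1/1440 = 1/1440
3j²(4 1 3; 4 -1 -3) = Δ·Π!·Σ² = 1/9  (sign +1)
combine: 4πI² = 189·4/63·1/9 = 4/3
take √, sign +1: I = 0.32573501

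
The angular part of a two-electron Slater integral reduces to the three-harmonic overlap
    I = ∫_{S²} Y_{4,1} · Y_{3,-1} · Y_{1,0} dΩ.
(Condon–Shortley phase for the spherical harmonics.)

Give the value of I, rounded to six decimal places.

-0.238414

Checks pass: Σm=0; 8 even; l₃=1∈[1,7].
(2·4+1)(2·3+1)(2·1+1) = 189
Δ: 6! 2! 0! / 9! → 1/252
sum: t=3:−1/36 = -1/36
3j²(4 3 1; 0 0 0) = Δ·Π!·Σ² = 4/63  (sign +1)
sum: t=2:+1/48 = 1/48
3j²(4 3 1; 1 -1 0) = Δ·Π!·Σ² = 5/84  (sign -1)
combine: 4πI² = 189·4/63·5/84 = 5/7
take √, sign -1: I = -0.23841361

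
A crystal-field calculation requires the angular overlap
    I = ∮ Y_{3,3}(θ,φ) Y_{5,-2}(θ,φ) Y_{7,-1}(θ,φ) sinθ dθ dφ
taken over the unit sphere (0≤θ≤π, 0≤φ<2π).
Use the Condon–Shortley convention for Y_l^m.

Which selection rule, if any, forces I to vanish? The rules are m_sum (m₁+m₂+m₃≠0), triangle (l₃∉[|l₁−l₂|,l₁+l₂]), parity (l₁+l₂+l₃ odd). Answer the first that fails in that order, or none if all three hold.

m₁+m₂+m₃ = 3 − 2 − 1 = 0  ✓
triangle: |3−5|=2 ≤ l₃=7 ≤ 3+5=8  ✓
parity: l₁+l₂+l₃ = 15 is odd  ✗

parity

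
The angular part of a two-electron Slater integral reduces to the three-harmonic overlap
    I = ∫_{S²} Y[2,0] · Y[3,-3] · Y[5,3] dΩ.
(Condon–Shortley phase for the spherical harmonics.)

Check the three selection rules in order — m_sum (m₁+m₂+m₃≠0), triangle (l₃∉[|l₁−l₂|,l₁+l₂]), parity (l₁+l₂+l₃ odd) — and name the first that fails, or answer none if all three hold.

azimuthal sum: 0 − 3 + 3 = 0  ✓
1 ≤ 5 ≤ 5 (triangle on l)  ✓
L = 2 + 3 + 5 = 10 (even)  ✓

none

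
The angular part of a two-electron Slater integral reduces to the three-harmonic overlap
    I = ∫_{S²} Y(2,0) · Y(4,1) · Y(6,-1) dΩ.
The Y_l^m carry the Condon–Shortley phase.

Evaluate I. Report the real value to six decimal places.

m-sum 0 ✓  L=12 even ✓  2≤6≤6 ✓
Π(2lᵢ+1) = 5×9×13 = 585
triangle coeff Δ(2,4,6) = 1/6435
Σ_t [0,0]: t=0:+1/2304 = 1/2304
(3j)²=5/143 [(2 4 6; 0 0 0)], sign=+1
Σ_t [0,0]: t=0:+1/2880 = 1/2880
(3j)²=14/429 [(2 4 6; 0 1 -1)], sign=-1
⇒ 4πI² = 1050/1573
I = (-1)√(1050/1573/(4π)) = -0.23047581

-0.230476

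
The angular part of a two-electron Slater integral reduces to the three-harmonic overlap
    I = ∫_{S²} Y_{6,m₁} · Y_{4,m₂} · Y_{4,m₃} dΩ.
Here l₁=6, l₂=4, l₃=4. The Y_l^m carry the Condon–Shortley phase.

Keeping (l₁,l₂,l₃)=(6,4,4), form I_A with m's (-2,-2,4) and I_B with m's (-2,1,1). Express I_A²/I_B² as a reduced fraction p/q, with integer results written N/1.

4/7

Same 6,4,4: normalisation and zero-m 3j drop out of the ratio.
A: Δ: 6! 6! 2! / 15! → 1/1261260; sum: t=2:+1/69120 = 1/69120; 3j²(6 4 4; -2 -2 4) = Δ·Π!·Σ² = 4/429  (sign +1)
B: Δ: 6! 6! 2! / 15! → 1/1261260; sum: t=3:−1/8640 t=4:+1/2304 t=5:−1/8640 = 7/34560; 3j²(6 4 4; -2 1 1) = Δ·Π!·Σ² = 7/429  (sign -1)
I_A²/I_B² = (4/429)/(7/429) = 4/7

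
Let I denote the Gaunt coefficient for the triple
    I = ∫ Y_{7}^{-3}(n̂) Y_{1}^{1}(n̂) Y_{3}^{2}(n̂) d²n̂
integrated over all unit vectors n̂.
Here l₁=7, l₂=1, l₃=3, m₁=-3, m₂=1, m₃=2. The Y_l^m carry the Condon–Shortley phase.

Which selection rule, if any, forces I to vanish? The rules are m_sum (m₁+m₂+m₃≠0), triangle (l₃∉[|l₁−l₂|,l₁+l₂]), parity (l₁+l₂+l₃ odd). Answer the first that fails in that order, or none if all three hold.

triangle

Σmᵢ = 0  ✓
l₃∈[|l₁−l₂|,l₁+l₂]=[6,8], have l₃=3  ✗
Σlᵢ = 11 ⇒ odd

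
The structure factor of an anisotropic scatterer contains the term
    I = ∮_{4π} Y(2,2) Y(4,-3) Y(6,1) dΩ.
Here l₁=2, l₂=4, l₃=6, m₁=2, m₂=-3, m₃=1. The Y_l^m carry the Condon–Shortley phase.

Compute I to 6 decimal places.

Checks pass: Σm=0; 12 even; l₃=6∈[2,6].
(2·2+1)(2·4+1)(2·6+1) = 585
Δ: 0! 4! 8! / 13! → 1/6435
sum: t=0:+1/2304 = 1/2304
3j²(2 4 6; 0 0 0) = Δ·Π!·Σ² = 5/143  (sign +1)
sum: t=0:+1/120960 = 1/120960
3j²(2 4 6; 2 -3 1) = Δ·Π!·Σ² = 1/1287  (sign -1)
combine: 4πI² = 585·5/143·1/1287 = 25/1573
take √, sign -1: I = -0.03556319

-0.035563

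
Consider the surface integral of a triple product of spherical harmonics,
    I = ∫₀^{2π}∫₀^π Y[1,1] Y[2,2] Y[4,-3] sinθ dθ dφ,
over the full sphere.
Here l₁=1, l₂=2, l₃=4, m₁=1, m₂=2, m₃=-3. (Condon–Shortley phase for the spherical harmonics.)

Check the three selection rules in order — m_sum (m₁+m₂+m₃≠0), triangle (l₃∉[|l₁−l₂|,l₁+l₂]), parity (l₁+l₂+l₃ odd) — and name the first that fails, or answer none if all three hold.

azimuthal sum: 1 + 2 − 3 = 0  ✓
1 ≤ 4 ≤ 3 (triangle on l)  ✗
L = 1 + 2 + 4 = 7 (odd)

triangle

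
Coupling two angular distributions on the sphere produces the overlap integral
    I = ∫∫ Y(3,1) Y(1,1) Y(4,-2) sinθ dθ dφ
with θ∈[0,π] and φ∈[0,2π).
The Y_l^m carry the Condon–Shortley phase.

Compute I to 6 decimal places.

0.238414

Checks pass: Σm=0; 8 even; l₃=4∈[2,4].
(2·3+1)(2·1+1)(2·4+1) = 189
Δ: 0! 6! 2! / 9! → 1/252
sum: t=0:+1/36 = 1/36
3j²(3 1 4; 0 0 0) = Δ·Π!·Σ² = 4/63  (sign +1)
sum: t=0:+1/96 = 1/96
3j²(3 1 4; 1 1 -2) = Δ·Π!·Σ² = 5/84  (sign +1)
combine: 4πI² = 189·4/63·5/84 = 5/7
take √, sign +1: I = 0.23841361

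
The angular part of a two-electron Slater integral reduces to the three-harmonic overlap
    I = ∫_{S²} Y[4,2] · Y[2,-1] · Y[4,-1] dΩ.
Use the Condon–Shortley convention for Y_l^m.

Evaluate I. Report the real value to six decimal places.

Checks pass: Σm=0; 10 even; l₃=4∈[2,6].
(2·4+1)(2·2+1)(2·4+1) = 405
Δ: 2! 6! 2! / 11! → 1/13860
sum: t=0:+1/192 t=1:−1/36 t=2:+1/192 = -5/288
3j²(4 2 4; 0 0 0) = Δ·Π!·Σ² = 20/693  (sign -1)
sum: t=0:+1/96 t=1:−1/240 = 1/160
3j²(4 2 4; 2 -1 -1) = Δ·Π!·Σ² = 27/1540  (sign -1)
combine: 4πI² = 405·20/693·27/1540 = 1215/5929
take √, sign +1: I = 0.12770047

0.127700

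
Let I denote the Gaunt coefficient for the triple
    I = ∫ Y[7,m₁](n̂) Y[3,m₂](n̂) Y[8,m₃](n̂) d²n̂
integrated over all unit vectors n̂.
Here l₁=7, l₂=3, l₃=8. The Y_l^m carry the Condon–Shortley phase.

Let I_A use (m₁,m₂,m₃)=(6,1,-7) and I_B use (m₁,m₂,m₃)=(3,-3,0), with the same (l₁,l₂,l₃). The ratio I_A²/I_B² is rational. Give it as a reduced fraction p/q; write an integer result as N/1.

l's match ⇒ only the (l;m) 3-j factors differ between A and B.
A: triangle coeff Δ(7,3,8) = 1/5290740; Σ_t [0,1]: t=0:+1/1916006400 t=1:−1/2874009600 = 1/5748019200; (3j)²=13/5814 [(7 3 8; 6 1 -7)], sign=-1
B: triangle coeff Δ(7,3,8) = 1/5290740; Σ_t [0,0]: t=0:+1/46448640 = 1/46448640; (3j)²=75/8398 [(7 3 8; 3 -3 0)], sign=+1
I_A²/I_B² = (13/5814)/(75/8398) = 169/675

169/675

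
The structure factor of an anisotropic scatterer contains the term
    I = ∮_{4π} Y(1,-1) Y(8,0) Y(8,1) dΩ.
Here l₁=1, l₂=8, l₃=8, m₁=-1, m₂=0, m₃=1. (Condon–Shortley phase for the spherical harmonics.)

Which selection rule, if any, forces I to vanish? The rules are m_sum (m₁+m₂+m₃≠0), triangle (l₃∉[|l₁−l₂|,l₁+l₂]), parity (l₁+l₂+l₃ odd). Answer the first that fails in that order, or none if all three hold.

parity

Σmᵢ = 0  ✓
l₃∈[|l₁−l₂|,l₁+l₂]=[7,9], have l₃=8  ✓
Σlᵢ = 17 ⇒ odd  ✗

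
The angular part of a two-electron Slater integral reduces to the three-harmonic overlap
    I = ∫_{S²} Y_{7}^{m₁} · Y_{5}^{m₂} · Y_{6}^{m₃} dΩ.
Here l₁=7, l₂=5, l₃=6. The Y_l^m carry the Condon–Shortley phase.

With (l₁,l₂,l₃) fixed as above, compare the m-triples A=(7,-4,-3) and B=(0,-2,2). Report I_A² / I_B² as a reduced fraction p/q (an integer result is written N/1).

2574/1681

l's match ⇒ only the (l;m) 3-j factors differ between A and B.
A: triangle coeff Δ(7,5,6) = 1/174594420; Σ_t [0,0]: t=0:+1/174182400 = 1/174182400; (3j)²=21/1615 [(7 5 6; 7 -4 -3)], sign=-1
B: triangle coeff Δ(7,5,6) = 1/174594420; Σ_t [0,3]: t=0:+1/21772800 t=1:−1/691200 t=2:+1/207360 t=3:−1/497664 = 41/29030400; (3j)²=11767/1385670 [(7 5 6; 0 -2 2)], sign=+1
I_A²/I_B² = (21/1615)/(11767/1385670) = 2574/1681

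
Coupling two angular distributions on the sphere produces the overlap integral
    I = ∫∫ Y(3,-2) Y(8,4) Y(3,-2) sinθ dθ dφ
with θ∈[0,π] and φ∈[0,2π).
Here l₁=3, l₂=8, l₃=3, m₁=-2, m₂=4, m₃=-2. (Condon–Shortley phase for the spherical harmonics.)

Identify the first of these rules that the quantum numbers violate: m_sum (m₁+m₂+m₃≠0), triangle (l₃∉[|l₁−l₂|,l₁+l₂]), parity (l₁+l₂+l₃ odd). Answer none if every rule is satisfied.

triangle

m₁+m₂+m₃ = -2 + 4 − 2 = 0  ✓
triangle: |3−8|=5 ≤ l₃=3 ≤ 3+8=11  ✗
parity: l₁+l₂+l₃ = 14 is even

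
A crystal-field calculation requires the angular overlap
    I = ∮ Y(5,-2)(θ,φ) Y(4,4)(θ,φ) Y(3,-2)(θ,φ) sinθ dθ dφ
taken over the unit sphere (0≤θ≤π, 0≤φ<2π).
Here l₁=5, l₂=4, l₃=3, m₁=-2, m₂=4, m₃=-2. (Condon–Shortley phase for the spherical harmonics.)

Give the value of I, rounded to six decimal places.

-0.109480

Rules hold: Σm=0, L=12 even, 1≤3≤9.
N = 11·9·7 = 693
Δ = 6!·4!·2!/13! = 1/180180
Racah Σ t=2..4: t=2:+1/576 t=3:−1/144 t=4:+1/576 = -1/288
⇒ 3j(5 4 3; 0 0 0)² = 20/1001, sgn +1
Racah Σ t=6..6: t=6:+1/8640 = 1/8640
⇒ 3j(5 4 3; -2 4 -2)² = 14/1287, sgn -1
4πI² = N·(3j₀)²·(3jₘ)² = 280/1859
I = -1·√(0.150619/4π) = -0.10947990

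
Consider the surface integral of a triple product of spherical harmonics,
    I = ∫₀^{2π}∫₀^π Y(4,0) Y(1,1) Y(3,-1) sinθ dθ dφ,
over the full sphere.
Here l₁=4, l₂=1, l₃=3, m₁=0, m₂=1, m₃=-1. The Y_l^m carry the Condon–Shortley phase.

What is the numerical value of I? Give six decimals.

0.150786

Rules hold: Σm=0, L=8 even, 3≤3≤5.
N = 9·3·7 = 189
Δ = 2!·6!·0!/9! = 1/252
Racah Σ t=1..1: t=1:−1/36 = -1/36
⇒ 3j(4 1 3; 0 0 0)² = 4/63, sgn +1
Racah Σ t=2..2: t=2:+1/96 = 1/96
⇒ 3j(4 1 3; 0 1 -1)² = 1/42, sgn +1
4πI² = N·(3j₀)²·(3jₘ)² = 2/7
I = +1·√(0.285714/4π) = 0.15078601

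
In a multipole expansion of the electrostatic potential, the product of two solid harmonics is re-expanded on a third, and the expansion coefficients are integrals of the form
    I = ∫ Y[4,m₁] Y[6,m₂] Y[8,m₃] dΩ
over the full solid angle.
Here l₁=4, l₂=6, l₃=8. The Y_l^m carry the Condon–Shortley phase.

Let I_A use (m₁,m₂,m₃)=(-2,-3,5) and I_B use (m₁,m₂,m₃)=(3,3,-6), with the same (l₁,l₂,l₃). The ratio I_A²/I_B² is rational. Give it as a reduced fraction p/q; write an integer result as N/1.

l's match ⇒ only the (l;m) 3-j factors differ between A and B.
A: triangle coeff Δ(4,6,8) = 1/23279256; Σ_t [0,2]: t=0:+1/43545600 t=1:−1/9676800 t=2:+1/34836480 = -1/19353600; (3j)²=243/18088 [(4 6 8; -2 -3 5)], sign=+1
B: triangle coeff Δ(4,6,8) = 1/23279256; Σ_t [0,1]: t=0:+1/87091200 t=1:−1/58060800 = -1/174182400; (3j)²=7/2584 [(4 6 8; 3 3 -6)], sign=-1
I_A²/I_B² = (243/18088)/(7/2584) = 243/49

243/49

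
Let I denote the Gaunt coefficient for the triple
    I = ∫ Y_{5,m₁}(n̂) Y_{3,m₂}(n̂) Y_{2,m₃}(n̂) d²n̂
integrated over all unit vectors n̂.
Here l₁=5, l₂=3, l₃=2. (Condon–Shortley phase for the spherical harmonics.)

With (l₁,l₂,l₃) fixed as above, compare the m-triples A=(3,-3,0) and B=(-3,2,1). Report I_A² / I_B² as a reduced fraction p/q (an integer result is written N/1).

1/4

Shared (l₁,l₂,l₃)=(5,3,2): N and (l;000)² cancel in I_A²/I_B².
A: Δ = 6!·4!·0!/11! = 1/2310; Racah Σ t=0..0: t=0:+1/2880 = 1/2880; ⇒ 3j(5 3 2; 3 -3 0)² = 2/165, sgn +1
B: Δ = 6!·4!·0!/11! = 1/2310; Racah Σ t=5..5: t=5:−1/720 = -1/720; ⇒ 3j(5 3 2; -3 2 1)² = 8/165, sgn +1
I_A²/I_B² = (2/165)/(8/165) = 1/4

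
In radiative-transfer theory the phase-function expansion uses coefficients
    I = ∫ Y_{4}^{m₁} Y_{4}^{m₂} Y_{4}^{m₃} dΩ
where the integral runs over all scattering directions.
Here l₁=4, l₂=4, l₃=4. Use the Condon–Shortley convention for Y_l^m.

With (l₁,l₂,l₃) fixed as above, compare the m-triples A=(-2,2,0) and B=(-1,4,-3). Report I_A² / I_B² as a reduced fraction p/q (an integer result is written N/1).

121/490

Shared (l₁,l₂,l₃)=(4,4,4): N and (l;000)² cancel in I_A²/I_B².
A: Δ = 4!·4!·4!/13! = 1/450450; Racah Σ t=2..4: t=2:+1/2304 t=3:−1/216 t=4:+1/384 = -11/6912; ⇒ 3j(4 4 4; -2 2 0)² = 11/1638, sgn -1
B: Δ = 4!·4!·4!/13! = 1/450450; Racah Σ t=4..4: t=4:+1/3456 = 1/3456; ⇒ 3j(4 4 4; -1 4 -3)² = 35/1287, sgn -1
I_A²/I_B² = (11/1638)/(35/1287) = 121/490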